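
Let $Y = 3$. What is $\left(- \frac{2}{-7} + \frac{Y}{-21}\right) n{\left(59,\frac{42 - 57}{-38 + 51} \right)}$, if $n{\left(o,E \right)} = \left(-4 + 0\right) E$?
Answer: $\frac{60}{91} \approx 0.65934$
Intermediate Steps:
$n{\left(o,E \right)} = - 4 E$
$\left(- \frac{2}{-7} + \frac{Y}{-21}\right) n{\left(59,\frac{42 - 57}{-38 + 51} \right)} = \left(- \frac{2}{-7} + \frac{3}{-21}\right) \left(- 4 \frac{42 - 57}{-38 + 51}\right) = \left(\left(-2\right) \left(- \frac{1}{7}\right) + 3 \left(- \frac{1}{21}\right)\right) \left(- 4 \left(- \frac{15}{13}\right)\right) = \left(\frac{2}{7} - \frac{1}{7}\right) \left(- 4 \left(\left(-15\right) \frac{1}{13}\right)\right) = \frac{\left(-4\right) \left(- \frac{15}{13}\right)}{7} = \frac{1}{7} \cdot \frac{60}{13} = \frac{60}{91}$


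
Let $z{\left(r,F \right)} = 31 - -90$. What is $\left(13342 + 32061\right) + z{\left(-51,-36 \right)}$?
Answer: $45524$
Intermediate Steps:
$z{\left(r,F \right)} = 121$ ($z{\left(r,F \right)} = 31 + 90 = 121$)
$\left(13342 + 32061\right) + z{\left(-51,-36 \right)} = \left(13342 + 32061\right) + 121 = 45403 + 121 = 45524$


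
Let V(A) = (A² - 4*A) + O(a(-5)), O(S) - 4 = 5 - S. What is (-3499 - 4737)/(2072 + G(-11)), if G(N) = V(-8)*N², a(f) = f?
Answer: -4118/7691 ≈ -0.53543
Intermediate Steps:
O(S) = 9 - S (O(S) = 4 + (5 - S) = 9 - S)
V(A) = 14 + A² - 4*A (V(A) = (A² - 4*A) + (9 - 1*(-5)) = (A² - 4*A) + (9 + 5) = (A² - 4*A) + 14 = 14 + A² - 4*A)
G(N) = 110*N² (G(N) = (14 + (-8)² - 4*(-8))*N² = (14 + 64 + 32)*N² = 110*N²)
(-3499 - 4737)/(2072 + G(-11)) = (-3499 - 4737)/(2072 + 110*(-11)²) = -8236/(2072 + 110*121) = -8236/(2072 + 13310) = -8236/15382 = -8236*1/15382 = -4118/7691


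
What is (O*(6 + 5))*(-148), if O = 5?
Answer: -8140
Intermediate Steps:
(O*(6 + 5))*(-148) = (5*(6 + 5))*(-148) = (5*11)*(-148) = 55*(-148) = -8140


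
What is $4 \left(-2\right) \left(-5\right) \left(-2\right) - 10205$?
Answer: $-10285$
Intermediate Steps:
$4 \left(-2\right) \left(-5\right) \left(-2\right) - 10205 = 4 \cdot 10 \left(-2\right) - 10205 = 4 \left(-20\right) - 10205 = -80 - 10205 = -10285$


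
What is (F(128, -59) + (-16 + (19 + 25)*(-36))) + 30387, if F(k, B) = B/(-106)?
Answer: 3051481/106 ≈ 28788.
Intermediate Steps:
F(k, B) = -B/106 (F(k, B) = B*(-1/106) = -B/106)
(F(128, -59) + (-16 + (19 + 25)*(-36))) + 30387 = (-1/106*(-59) + (-16 + (19 + 25)*(-36))) + 30387 = (59/106 + (-16 + 44*(-36))) + 30387 = (59/106 + (-16 - 1584)) + 30387 = (59/106 - 1600) + 30387 = -169541/106 + 30387 = 3051481/106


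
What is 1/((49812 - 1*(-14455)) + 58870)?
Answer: 1/123137 ≈ 8.1210e-6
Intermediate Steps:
1/((49812 - 1*(-14455)) + 58870) = 1/((49812 + 14455) + 58870) = 1/(64267 + 58870) = 1/123137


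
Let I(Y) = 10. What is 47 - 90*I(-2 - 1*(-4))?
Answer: -853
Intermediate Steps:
47 - 90*I(-2 - 1*(-4)) = 47 - 90*10 = 47 - 900 = -853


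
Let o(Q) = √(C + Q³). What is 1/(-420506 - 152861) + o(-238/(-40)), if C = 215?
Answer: -1/573367 + 81*√2595/200 ≈ 20.631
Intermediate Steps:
o(Q) = √(215 + Q³)
1/(-420506 - 152861) + o(-238/(-40)) = 1/(-420506 - 152861) + √(215 + (-238/(-40))³) = 1/(-573367) + √(215 + (-238*(-1/40))³) = -1/573367 + √(215 + (119/20)³) = -1/573367 + √(215 + 1685159/8000) = -1/573367 + √(3405159/8000) = -1/573367 + 81*√2595/200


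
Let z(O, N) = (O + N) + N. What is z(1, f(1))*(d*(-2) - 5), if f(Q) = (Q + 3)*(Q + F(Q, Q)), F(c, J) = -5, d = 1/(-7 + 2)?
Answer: 713/5 ≈ 142.60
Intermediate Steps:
d = -⅕ (d = 1/(-5) = -⅕ ≈ -0.20000)
f(Q) = (-5 + Q)*(3 + Q) (f(Q) = (Q + 3)*(Q - 5) = (3 + Q)*(-5 + Q) = (-5 + Q)*(3 + Q))
z(O, N) = O + 2*N (z(O, N) = (N + O) + N = O + 2*N)
z(1, f(1))*(d*(-2) - 5) = (1 + 2*(-15 + 1² - 2*1))*(-⅕*(-2) - 5) = (1 + 2*(-15 + 1 - 2))*(⅖ - 5) = (1 + 2*(-16))*(-23/5) = (1 - 32)*(-23/5) = -31*(-23/5) = 713/5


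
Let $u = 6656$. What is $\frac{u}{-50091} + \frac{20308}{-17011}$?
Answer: $- \frac{1130473244}{852098001} \approx -1.3267$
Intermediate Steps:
$\frac{u}{-50091} + \frac{20308}{-17011} = \frac{6656}{-50091} + \frac{20308}{-17011} = 6656 \left(- \frac{1}{50091}\right) + 20308 \left(- \frac{1}{17011}\right) = - \frac{6656}{50091} - \frac{20308}{17011} = - \frac{1130473244}{852098001}$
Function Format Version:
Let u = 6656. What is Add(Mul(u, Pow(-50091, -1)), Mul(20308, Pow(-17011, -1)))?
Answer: Rational(-1130473244, 852098001) ≈ -1.3267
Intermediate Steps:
Add(Mul(u, Pow(-50091, -1)), Mul(20308, Pow(-17011, -1))) = Add(Mul(6656, Pow(-50091, -1)), Mul(20308, Pow(-17011, -1))) = Add(Mul(6656, Rational(-1, 50091)), Mul(20308, Rational(-1, 17011))) = Add(Rational(-6656, 50091), Rational(-20308, 17011)) = Rational(-1130473244, 852098001)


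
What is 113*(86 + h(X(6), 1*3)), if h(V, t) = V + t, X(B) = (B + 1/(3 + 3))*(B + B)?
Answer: 18419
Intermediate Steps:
X(B) = 2*B*(1/6 + B) (X(B) = (B + 1/6)*(2*B) = (1/6 + B)*(2*B) = 2*B*(1/6 + B))
113*(86 + h(X(6), 1*3)) = 113*(86 + ((1/3)*6*(1 + 6*6) + 1*3)) = 113*(86 + ((1/3)*6*(1 + 36) + 3)) = 113*(86 + ((1/3)*6*37 + 3)) = 113*(86 + (74 + 3)) = 113*(86 + 77) = 113*163 = 18419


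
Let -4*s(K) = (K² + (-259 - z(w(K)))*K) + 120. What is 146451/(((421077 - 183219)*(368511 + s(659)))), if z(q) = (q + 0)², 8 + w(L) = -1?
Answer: 97634/50096978029 ≈ 1.9489e-6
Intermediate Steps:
w(L) = -9 (w(L) = -8 - 1 = -9)
z(q) = q²
s(K) = -30 + 85*K - K²/4 (s(K) = -((K² + (-259 - 1*(-9)²)*K) + 120)/4 = -((K² + (-259 - 1*81)*K) + 120)/4 = -((K² + (-259 - 81)*K) + 120)/4 = -((K² - 340*K) + 120)/4 = -(120 + K² - 340*K)/4 = -30 + 85*K - K²/4)
146451/(((421077 - 183219)*(368511 + s(659)))) = 146451/(((421077 - 183219)*(368511 + (-30 + 85*659 - ¼*659²)))) = 146451/((237858*(368511 + (-30 + 56015 - ¼*434281)))) = 146451/((237858*(368511 + (-30 + 56015 - 434281/4)))) = 146451/((237858*(368511 - 210341/4))) = 146451/((237858*(1263703/4))) = 146451/(150290934087/2) = 146451*(2/150290934087) = 97634/50096978029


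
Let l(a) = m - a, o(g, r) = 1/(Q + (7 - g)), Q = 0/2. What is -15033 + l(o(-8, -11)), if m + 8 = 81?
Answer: -224401/15 ≈ -14960.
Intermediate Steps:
m = 73 (m = -8 + 81 = 73)
Q = 0 (Q = 0*(½) = 0)
o(g, r) = 1/(7 - g) (o(g, r) = 1/(0 + (7 - g)) = 1/(7 - g))
l(a) = 73 - a
-15033 + l(o(-8, -11)) = -15033 + (73 - 1/(7 - 1*(-8))) = -15033 + (73 - 1/(7 + 8)) = -15033 + (73 - 1/15) = -15033 + 1094/15 = -224401/15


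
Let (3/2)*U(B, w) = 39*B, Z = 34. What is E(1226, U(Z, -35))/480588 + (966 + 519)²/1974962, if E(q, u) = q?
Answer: 1097340884/980519667 ≈ 1.1191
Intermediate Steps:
U(B, w) = 26*B (U(B, w) = 2*(39*B)/3 = 26*B)
E(1226, U(Z, -35))/480588 + (966 + 519)²/1974962 = 1226/480588 + (966 + 519)²/1974962 = 1226*(1/480588) + 1485²*(1/1974962) = 613/240294 + 2205225*(1/1974962) = 613/240294 + 18225/16322 = 1097340884/980519667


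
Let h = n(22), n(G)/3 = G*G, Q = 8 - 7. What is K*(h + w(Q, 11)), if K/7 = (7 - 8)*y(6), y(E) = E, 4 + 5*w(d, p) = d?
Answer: -304794/5 ≈ -60959.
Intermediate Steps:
Q = 1
n(G) = 3*G² (n(G) = 3*(G*G) = 3*G²)
w(d, p) = -⅘ + d/5
K = -42 (K = 7*((7 - 8)*6) = 7*(-1*6) = 7*(-6) = -42)
h = 1452 (h = 3*22² = 3*484 = 1452)
K*(h + w(Q, 11)) = -42*(1452 + (-⅘ + (⅕)*1)) = -42*(1452 + (-⅘ + ⅕)) = -42*(1452 - ⅗) = -42*7257/5 = -304794/5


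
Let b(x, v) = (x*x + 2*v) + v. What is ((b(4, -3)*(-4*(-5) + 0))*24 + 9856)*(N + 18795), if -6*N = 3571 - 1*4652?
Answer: 752327408/3 ≈ 2.5078e+8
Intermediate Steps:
b(x, v) = x² + 3*v (b(x, v) = (x² + 2*v) + v = x² + 3*v)
N = 1081/6 (N = -(3571 - 1*4652)/6 = -(3571 - 4652)/6 = -⅙*(-1081) = 1081/6 ≈ 180.17)
((b(4, -3)*(-4*(-5) + 0))*24 + 9856)*(N + 18795) = (((4² + 3*(-3))*(-4*(-5) + 0))*24 + 9856)*(1081/6 + 18795) = (((16 - 9)*(20 + 0))*24 + 9856)*(113851/6) = ((7*20)*24 + 9856)*(113851/6) = (140*24 + 9856)*(113851/6) = (3360 + 9856)*(113851/6) = 13216*(113851/6) = 752327408/3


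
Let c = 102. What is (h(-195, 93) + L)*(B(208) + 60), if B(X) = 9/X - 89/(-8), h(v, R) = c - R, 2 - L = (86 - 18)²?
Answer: -68286239/208 ≈ -3.2830e+5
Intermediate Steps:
L = -4622 (L = 2 - (86 - 18)² = 2 - 1*68² = 2 - 1*4624 = 2 - 4624 = -4622)
h(v, R) = 102 - R
B(X) = 89/8 + 9/X (B(X) = 9/X - 89*(-⅛) = 9/X + 89/8 = 89/8 + 9/X)
(h(-195, 93) + L)*(B(208) + 60) = ((102 - 1*93) - 4622)*((89/8 + 9/208) + 60) = ((102 - 93) - 4622)*((89/8 + 9*(1/208)) + 60) = (9 - 4622)*((89/8 + 9/208) + 60) = -4613*(2323/208 + 60) = -4613*14803/208 = -68286239/208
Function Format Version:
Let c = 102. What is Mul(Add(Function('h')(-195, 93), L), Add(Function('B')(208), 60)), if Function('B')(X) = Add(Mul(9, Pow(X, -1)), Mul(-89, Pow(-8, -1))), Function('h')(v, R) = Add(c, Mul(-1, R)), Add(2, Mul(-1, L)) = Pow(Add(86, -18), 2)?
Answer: Rational(-68286239, 208) ≈ -3.2830e+5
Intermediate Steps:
L = -4622 (L = Add(2, Mul(-1, Pow(Add(86, -18), 2))) = Add(2, Mul(-1, Pow(68, 2))) = Add(2, Mul(-1, 4624)) = Add(2, -4624) = -4622)
Function('h')(v, R) = Add(102, Mul(-1, R))
Function('B')(X) = Add(Rational(89, 8), Mul(9, Pow(X, -1))) (Function('B')(X) = Add(Mul(9, Pow(X, -1)), Mul(-89, Rational(-1, 8))) = Add(Mul(9, Pow(X, -1)), Rational(89, 8)) = Add(Rational(89, 8), Mul(9, Pow(X, -1))))
Mul(Add(Function('h')(-195, 93), L), Add(Function('B')(208), 60)) = Mul(Add(Add(102, Mul(-1, 93)), -4622), Add(Add(Rational(89, 8), Mul(9, Pow(208, -1))), 60)) = Mul(Add(Add(102, -93), -4622), Add(Add(Rational(89, 8), Mul(9, Rational(1, 208))), 60)) = Mul(Add(9, -4622), Add(Add(Rational(89, 8), Rational(9, 208)), 60)) = Mul(-4613, Add(Rational(2323, 208), 60)) = Mul(-4613, Rational(14803, 208)) = Rational(-68286239, 208)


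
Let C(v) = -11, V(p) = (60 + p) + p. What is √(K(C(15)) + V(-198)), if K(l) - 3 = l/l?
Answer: 2*I*√83 ≈ 18.221*I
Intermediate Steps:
V(p) = 60 + 2*p
K(l) = 4 (K(l) = 3 + l/l = 3 + 1 = 4)
√(K(C(15)) + V(-198)) = √(4 + (60 + 2*(-198))) = √(4 + (60 - 396)) = √(4 - 336) = √(-332) = 2*I*√83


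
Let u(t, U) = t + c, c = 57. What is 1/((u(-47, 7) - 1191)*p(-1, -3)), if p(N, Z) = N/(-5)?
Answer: -5/1181 ≈ -0.0042337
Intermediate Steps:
p(N, Z) = -N/5 (p(N, Z) = N*(-1/5) = -N/5)
u(t, U) = 57 + t (u(t, U) = t + 57 = 57 + t)
1/((u(-47, 7) - 1191)*p(-1, -3)) = 1/(((57 - 47) - 1191)*((-1/5*(-1)))) = 1/((10 - 1191)*(1/5)) = 5/(-1181) = -1/1181*5 = -5/1181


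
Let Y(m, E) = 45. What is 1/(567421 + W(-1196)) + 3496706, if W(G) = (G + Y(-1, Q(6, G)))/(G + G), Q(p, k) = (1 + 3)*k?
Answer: 4745981785931590/1357272183 ≈ 3.4967e+6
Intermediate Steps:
Q(p, k) = 4*k
W(G) = (45 + G)/(2*G) (W(G) = (G + 45)/(G + G) = (45 + G)/((2*G)) = (45 + G)*(1/(2*G)) = (45 + G)/(2*G))
1/(567421 + W(-1196)) + 3496706 = 1/(567421 + (½)*(45 - 1196)/(-1196)) + 3496706 = 1/(567421 + (½)*(-1/1196)*(-1151)) + 3496706 = 1/(567421 + 1151/2392) + 3496706 = 1/(1357272183/2392) + 3496706 = 2392/1357272183 + 3496706 = 4745981785931590/1357272183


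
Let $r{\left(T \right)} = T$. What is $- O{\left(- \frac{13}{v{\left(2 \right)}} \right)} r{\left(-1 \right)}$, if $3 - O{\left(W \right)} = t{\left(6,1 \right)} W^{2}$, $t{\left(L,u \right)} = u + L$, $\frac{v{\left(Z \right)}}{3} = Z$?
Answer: $- \frac{1075}{36} \approx -29.861$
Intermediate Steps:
$v{\left(Z \right)} = 3 Z$
$t{\left(L,u \right)} = L + u$
$O{\left(W \right)} = 3 - 7 W^{2}$ ($O{\left(W \right)} = 3 - \left(6 + 1\right) W^{2} = 3 - 7 W^{2}$)
$- O{\left(- \frac{13}{v{\left(2 \right)}} \right)} r{\left(-1 \right)} = - (3 - 7 \left(- \frac{13}{3 \cdot 2}\right)^{2}) \left(-1\right) = - (3 - 7 \left(- \frac{13}{6}\right)^{2}) \left(-1\right) = - (3 - \frac{1183}{36}) \left(-1\right) = \left(-1\right) \left(- \frac{1075}{36}\right) \left(-1\right) = \frac{1075}{36} \left(-1\right) = - \frac{1075}{36}$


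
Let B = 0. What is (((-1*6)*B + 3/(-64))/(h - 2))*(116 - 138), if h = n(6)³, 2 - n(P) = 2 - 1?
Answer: -33/32 ≈ -1.0313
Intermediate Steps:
n(P) = 1 (n(P) = 2 - (2 - 1) = 2 - 1*1 = 2 - 1 = 1)
h = 1 (h = 1³ = 1)
(((-1*6)*B + 3/(-64))/(h - 2))*(116 - 138) = ((-1*6*0 + 3/(-64))/(1 - 2))*(116 - 138) = ((-6*0 + 3*(-1/64))/(-1))*(-22) = ((0 - 3/64)*(-1))*(-22) = -3/64*(-1)*(-22) = (3/64)*(-22) = -33/32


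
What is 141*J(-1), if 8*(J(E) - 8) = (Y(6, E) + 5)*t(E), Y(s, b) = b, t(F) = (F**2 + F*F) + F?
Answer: 2397/2 ≈ 1198.5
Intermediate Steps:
t(F) = F + 2*F**2 (t(F) = (F**2 + F**2) + F = 2*F**2 + F = F + 2*F**2)
J(E) = 8 + E*(1 + 2*E)*(5 + E)/8 (J(E) = 8 + ((E + 5)*(E*(1 + 2*E)))/8 = 8 + ((5 + E)*(E*(1 + 2*E)))/8 = 8 + (E*(1 + 2*E)*(5 + E))/8 = 8 + E*(1 + 2*E)*(5 + E)/8)
141*J(-1) = 141*(8 + (1/4)*(-1)**3 + (5/8)*(-1) + (11/8)*(-1)**2) = 141*(8 + (1/4)*(-1) - 5/8 + (11/8)*1) = 141*(8 - 1/4 - 5/8 + 11/8) = 141*(17/2) = 2397/2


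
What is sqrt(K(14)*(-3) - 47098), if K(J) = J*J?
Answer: I*sqrt(47686) ≈ 218.37*I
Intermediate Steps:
K(J) = J**2
sqrt(K(14)*(-3) - 47098) = sqrt(14**2*(-3) - 47098) = sqrt(196*(-3) - 47098) = sqrt(-588 - 47098) = sqrt(-47686) = I*sqrt(47686)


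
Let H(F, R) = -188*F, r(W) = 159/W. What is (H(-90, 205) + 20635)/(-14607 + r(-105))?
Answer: -1314425/511298 ≈ -2.5708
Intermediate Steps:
(H(-90, 205) + 20635)/(-14607 + r(-105)) = (-188*(-90) + 20635)/(-14607 + 159/(-105)) = (16920 + 20635)/(-14607 + 159*(-1/105)) = 37555/(-14607 - 53/35) = 37555/(-511298/35) = 37555*(-35/511298) = -1314425/511298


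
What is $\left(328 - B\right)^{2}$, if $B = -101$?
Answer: $184041$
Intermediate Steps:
$\left(328 - B\right)^{2} = \left(328 - -101\right)^{2} = \left(328 + 101\right)^{2} = 429^{2} = 184041$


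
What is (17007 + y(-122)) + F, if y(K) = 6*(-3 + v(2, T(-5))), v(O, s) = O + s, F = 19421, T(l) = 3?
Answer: 36440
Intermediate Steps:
y(K) = 12 (y(K) = 6*(-3 + (2 + 3)) = 6*(-3 + 5) = 6*2 = 12)
(17007 + y(-122)) + F = (17007 + 12) + 19421 = 17019 + 19421 = 36440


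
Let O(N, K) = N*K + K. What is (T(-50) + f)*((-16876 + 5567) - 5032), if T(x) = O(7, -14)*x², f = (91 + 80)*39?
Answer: 4466501871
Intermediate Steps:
O(N, K) = K + K*N (O(N, K) = K*N + K = K + K*N)
f = 6669 (f = 171*39 = 6669)
T(x) = -112*x² (T(x) = (-14*(1 + 7))*x² = (-14*8)*x² = -112*x²)
(T(-50) + f)*((-16876 + 5567) - 5032) = (-112*(-50)² + 6669)*((-16876 + 5567) - 5032) = (-112*2500 + 6669)*(-11309 - 5032) = (-280000 + 6669)*(-16341) = -273331*(-16341) = 4466501871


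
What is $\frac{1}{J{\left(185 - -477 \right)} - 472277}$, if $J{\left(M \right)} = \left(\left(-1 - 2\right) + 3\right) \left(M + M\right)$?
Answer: $- \frac{1}{472277} \approx -2.1174 \cdot 10^{-6}$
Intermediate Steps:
$J{\left(M \right)} = 0$ ($J{\left(M \right)} = \left(-3 + 3\right) 2 M = 0 \cdot 2 M = 0$)
$\frac{1}{J{\left(185 - -477 \right)} - 472277} = \frac{1}{0 - 472277} = \frac{1}{-472277} = - \frac{1}{472277}$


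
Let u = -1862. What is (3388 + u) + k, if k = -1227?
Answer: 299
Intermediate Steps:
(3388 + u) + k = (3388 - 1862) - 1227 = 1526 - 1227 = 299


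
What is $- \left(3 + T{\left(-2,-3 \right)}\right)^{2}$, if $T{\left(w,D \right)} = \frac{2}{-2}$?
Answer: $-4$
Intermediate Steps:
$T{\left(w,D \right)} = -1$ ($T{\left(w,D \right)} = 2 \left(- \frac{1}{2}\right) = -1$)
$- \left(3 + T{\left(-2,-3 \right)}\right)^{2} = - \left(3 - 1\right)^{2} = - 2^{2} = \left(-1\right) 4 = -4$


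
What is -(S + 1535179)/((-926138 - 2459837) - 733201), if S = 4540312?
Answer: 6075491/4119176 ≈ 1.4749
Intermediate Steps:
-(S + 1535179)/((-926138 - 2459837) - 733201) = -(4540312 + 1535179)/((-926138 - 2459837) - 733201) = -6075491/(-3385975 - 733201) = -6075491/(-4119176) = -6075491*(-1)/4119176 = -1*(-6075491/4119176) = 6075491/4119176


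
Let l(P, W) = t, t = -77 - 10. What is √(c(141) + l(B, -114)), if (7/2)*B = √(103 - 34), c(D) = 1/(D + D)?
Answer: I*√6918306/282 ≈ 9.3272*I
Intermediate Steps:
c(D) = 1/(2*D)
B = 2*√69/7 (B = 2*√(103 - 34)/7 = 2*√69/7 ≈ 2.3733)
t = -87
l(P, W) = -87
√(c(141) + l(B, -114)) = √((½)/141 - 87) = √((½)*(1/141) - 87) = √(1/282 - 87) = √(-24533/282) = I*√6918306/282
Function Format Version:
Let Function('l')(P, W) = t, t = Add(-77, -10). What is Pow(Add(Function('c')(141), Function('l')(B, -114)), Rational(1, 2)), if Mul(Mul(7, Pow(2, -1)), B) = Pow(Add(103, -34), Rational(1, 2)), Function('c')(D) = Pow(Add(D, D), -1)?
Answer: Mul(Rational(1, 282), I, Pow(6918306, Rational(1, 2))) ≈ Mul(9.3272, I)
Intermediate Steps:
Function('c')(D) = Mul(Rational(1, 2), Pow(D, -1)) (Function('c')(D) = Pow(Mul(2, D), -1) = Mul(Rational(1, 2), Pow(D, -1)))
B = Mul(Rational(2, 7), Pow(69, Rational(1, 2))) (B = Mul(Rational(2, 7), Pow(Add(103, -34), Rational(1, 2))) = Mul(Rational(2, 7), Pow(69, Rational(1, 2))) ≈ 2.3733)
t = -87
Function('l')(P, W) = -87
Pow(Add(Function('c')(141), Function('l')(B, -114)), Rational(1, 2)) = Pow(Add(Mul(Rational(1, 2), Pow(141, -1)), -87), Rational(1, 2)) = Pow(Add(Mul(Rational(1, 2), Rational(1, 141)), -87), Rational(1, 2)) = Pow(Add(Rational(1, 282), -87), Rational(1, 2)) = Pow(Rational(-24533, 282), Rational(1, 2)) = Mul(Rational(1, 282), I, Pow(6918306, Rational(1, 2)))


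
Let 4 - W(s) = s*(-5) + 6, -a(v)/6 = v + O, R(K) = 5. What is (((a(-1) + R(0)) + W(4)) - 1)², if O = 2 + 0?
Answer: 256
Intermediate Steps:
O = 2
a(v) = -12 - 6*v (a(v) = -6*(v + 2) = -6*(2 + v) = -12 - 6*v)
W(s) = -2 + 5*s (W(s) = 4 - (s*(-5) + 6) = 4 - (-5*s + 6) = 4 - (6 - 5*s) = 4 + (-6 + 5*s) = -2 + 5*s)
(((a(-1) + R(0)) + W(4)) - 1)² = ((((-12 - 6*(-1)) + 5) + (-2 + 5*4)) - 1)² = ((((-12 + 6) + 5) + (-2 + 20)) - 1)² = (((-6 + 5) + 18) - 1)² = ((-1 + 18) - 1)² = (17 - 1)² = 16² = 256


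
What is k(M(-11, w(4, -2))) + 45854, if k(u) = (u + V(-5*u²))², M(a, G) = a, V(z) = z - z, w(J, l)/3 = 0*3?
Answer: 45975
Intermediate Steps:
w(J, l) = 0 (w(J, l) = 3*(0*3) = 3*0 = 0)
V(z) = 0
k(u) = u² (k(u) = (u + 0)² = u²)
k(M(-11, w(4, -2))) + 45854 = (-11)² + 45854 = 121 + 45854 = 45975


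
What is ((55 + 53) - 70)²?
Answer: 1444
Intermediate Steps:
((55 + 53) - 70)² = (108 - 70)² = 38² = 1444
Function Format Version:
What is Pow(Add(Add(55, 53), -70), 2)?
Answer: 1444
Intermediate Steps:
Pow(Add(Add(55, 53), -70), 2) = Pow(Add(108, -70), 2) = Pow(38, 2) = 1444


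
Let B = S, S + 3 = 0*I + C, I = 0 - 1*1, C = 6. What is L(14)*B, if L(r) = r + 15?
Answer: 87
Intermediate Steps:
I = -1 (I = 0 - 1 = -1)
L(r) = 15 + r
S = 3 (S = -3 + (0*(-1) + 6) = -3 + (0 + 6) = -3 + 6 = 3)
B = 3
L(14)*B = (15 + 14)*3 = 29*3 = 87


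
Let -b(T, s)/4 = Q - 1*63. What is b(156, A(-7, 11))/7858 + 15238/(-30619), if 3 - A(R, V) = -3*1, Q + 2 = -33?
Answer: -53868778/120302051 ≈ -0.44778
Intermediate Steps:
Q = -35 (Q = -2 - 33 = -35)
A(R, V) = 6 (A(R, V) = 3 - (-3) = 3 - 1*(-3) = 3 + 3 = 6)
b(T, s) = 392 (b(T, s) = -4*(-35 - 1*63) = -4*(-35 - 63) = -4*(-98) = 392)
b(156, A(-7, 11))/7858 + 15238/(-30619) = 392/7858 + 15238/(-30619) = 392*(1/7858) + 15238*(-1/30619) = 196/3929 - 15238/30619 = -53868778/120302051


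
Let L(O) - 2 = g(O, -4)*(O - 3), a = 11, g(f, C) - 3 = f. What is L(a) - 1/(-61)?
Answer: 6955/61 ≈ 114.02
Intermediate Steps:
g(f, C) = 3 + f
L(O) = 2 + (-3 + O)*(3 + O) (L(O) = 2 + (3 + O)*(O - 3) = 2 + (3 + O)*(-3 + O) = 2 + (-3 + O)*(3 + O))
L(a) - 1/(-61) = (-7 + 11²) - 1/(-61) = (-7 + 121) - 1*(-1/61) = 114 + 1/61 = 6955/61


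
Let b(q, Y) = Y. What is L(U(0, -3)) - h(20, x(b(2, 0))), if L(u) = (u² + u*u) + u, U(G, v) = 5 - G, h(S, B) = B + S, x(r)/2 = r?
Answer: 35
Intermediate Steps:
x(r) = 2*r
L(u) = u + 2*u² (L(u) = (u² + u²) + u = 2*u² + u = u + 2*u²)
L(U(0, -3)) - h(20, x(b(2, 0))) = (5 - 1*0)*(1 + 2*(5 - 1*0)) - (2*0 + 20) = (5 + 0)*(1 + 2*(5 + 0)) - (0 + 20) = 5*(1 + 2*5) - 1*20 = 5*(1 + 10) - 20 = 5*11 - 20 = 55 - 20 = 35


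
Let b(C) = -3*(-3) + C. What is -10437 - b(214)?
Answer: -10660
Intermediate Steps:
b(C) = 9 + C
-10437 - b(214) = -10437 - (9 + 214) = -10437 - 1*223 = -10437 - 223 = -10660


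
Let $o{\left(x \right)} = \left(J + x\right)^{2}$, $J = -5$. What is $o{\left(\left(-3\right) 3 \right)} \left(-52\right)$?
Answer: $-10192$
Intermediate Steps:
$o{\left(x \right)} = \left(-5 + x\right)^{2}$
$o{\left(\left(-3\right) 3 \right)} \left(-52\right) = \left(-5 - 9\right)^{2} \left(-52\right) = \left(-14\right)^{2} \left(-52\right) = 196 \left(-52\right) = -10192$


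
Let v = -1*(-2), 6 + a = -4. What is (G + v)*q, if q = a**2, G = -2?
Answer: 0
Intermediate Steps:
a = -10 (a = -6 - 4 = -10)
q = 100 (q = (-10)**2 = 100)
v = 2
(G + v)*q = (-2 + 2)*100 = 0*100 = 0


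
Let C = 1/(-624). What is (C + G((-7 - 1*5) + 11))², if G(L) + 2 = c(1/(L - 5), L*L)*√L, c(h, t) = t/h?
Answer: -12457535/389376 + 1249*I/52 ≈ -31.994 + 24.019*I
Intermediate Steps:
G(L) = -2 + L^(5/2)*(-5 + L) (G(L) = -2 + ((L*L)/(1/(L - 5)))*√L = -2 + (L²/(1/(-5 + L)))*√L = -2 + (L²*(-5 + L))*√L = -2 + L^(5/2)*(-5 + L))
C = -1/624 ≈ -0.0016026
(C + G((-7 - 1*5) + 11))² = (-1/624 + (-2 + ((-7 - 1*5) + 11)^(5/2)*(-5 + ((-7 - 1*5) + 11))))² = (-1/624 + (-2 + ((-7 - 5) + 11)^(5/2)*(-5 + ((-7 - 5) + 11))))² = (-1/624 + (-2 + (-12 + 11)^(5/2)*(-5 + (-12 + 11))))² = (-1/624 + (-2 + (-1)^(5/2)*(-5 - 1)))² = (-1/624 + (-2 + I*(-6)))² = (-1/624 + (-2 - 6*I))² = (-1249/624 - 6*I)²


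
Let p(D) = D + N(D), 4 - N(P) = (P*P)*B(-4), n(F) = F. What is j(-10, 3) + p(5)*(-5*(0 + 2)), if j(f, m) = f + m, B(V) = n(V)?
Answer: -1097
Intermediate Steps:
B(V) = V
N(P) = 4 + 4*P**2 (N(P) = 4 - P*P*(-4) = 4 - P**2*(-4) = 4 - (-4)*P**2 = 4 + 4*P**2)
p(D) = 4 + D + 4*D**2 (p(D) = D + (4 + 4*D**2) = 4 + D + 4*D**2)
j(-10, 3) + p(5)*(-5*(0 + 2)) = (-10 + 3) + (4 + 5 + 4*5**2)*(-5*(0 + 2)) = -7 + (4 + 5 + 4*25)*(-5*2) = -7 + (4 + 5 + 100)*(-10) = -7 + 109*(-10) = -7 - 1090 = -1097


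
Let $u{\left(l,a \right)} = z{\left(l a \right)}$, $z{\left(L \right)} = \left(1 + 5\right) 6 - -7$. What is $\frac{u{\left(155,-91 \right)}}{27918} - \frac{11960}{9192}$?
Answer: $- \frac{13896001}{10692594} \approx -1.2996$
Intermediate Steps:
$z{\left(L \right)} = 43$ ($z{\left(L \right)} = 6 \cdot 6 + 7 = 36 + 7 = 43$)
$u{\left(l,a \right)} = 43$
$\frac{u{\left(155,-91 \right)}}{27918} - \frac{11960}{9192} = \frac{43}{27918} - \frac{11960}{9192} = 43 \cdot \frac{1}{27918} - \frac{1495}{1149} = \frac{43}{27918} - \frac{1495}{1149} = - \frac{13896001}{10692594}$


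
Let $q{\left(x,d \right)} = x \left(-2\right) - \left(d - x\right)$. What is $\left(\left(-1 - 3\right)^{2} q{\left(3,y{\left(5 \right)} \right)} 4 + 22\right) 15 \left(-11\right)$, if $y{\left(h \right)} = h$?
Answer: $80850$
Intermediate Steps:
$q{\left(x,d \right)} = - d - x$ ($q{\left(x,d \right)} = - 2 x - \left(d - x\right) = - d - x$)
$\left(\left(-1 - 3\right)^{2} q{\left(3,y{\left(5 \right)} \right)} 4 + 22\right) 15 \left(-11\right) = \left(\left(-1 - 3\right)^{2} \left(\left(-1\right) 5 - 3\right) 4 + 22\right) 15 \left(-11\right) = \left(\left(-4\right)^{2} \left(-5 - 3\right) 4 + 22\right) 15 \left(-11\right) = \left(16 \left(-8\right) 4 + 22\right) 15 \left(-11\right) = \left(\left(-128\right) 4 + 22\right) 15 \left(-11\right) = \left(-512 + 22\right) 15 \left(-11\right) = \left(-490\right) 15 \left(-11\right) = \left(-7350\right) \left(-11\right) = 80850$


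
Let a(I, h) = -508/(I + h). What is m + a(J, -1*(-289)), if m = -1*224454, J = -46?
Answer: -54542830/243 ≈ -2.2446e+5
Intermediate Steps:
m = -224454
m + a(J, -1*(-289)) = -224454 - 508/(-46 - 1*(-289)) = -224454 - 508/(-46 + 289) = -224454 - 508/243 = -54542830/243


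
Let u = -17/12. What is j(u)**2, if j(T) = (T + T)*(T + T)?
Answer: 83521/1296 ≈ 64.445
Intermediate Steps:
u = -17/12 (u = -17*1/12 = -17/12 ≈ -1.4167)
j(T) = 4*T**2 (j(T) = (2*T)*(2*T) = 4*T**2)
j(u)**2 = (4*(-17/12)**2)**2 = (4*(289/144))**2 = (289/36)**2 = 83521/1296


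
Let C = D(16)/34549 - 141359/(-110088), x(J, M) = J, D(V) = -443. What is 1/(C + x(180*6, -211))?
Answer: 3803430312/4112539780067 ≈ 0.00092484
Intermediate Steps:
C = 4835043107/3803430312 (C = -443/34549 - 141359/(-110088) = -443*1/34549 - 141359*(-1/110088) = -443/34549 + 141359/110088 = 4835043107/3803430312 ≈ 1.2712)
1/(C + x(180*6, -211)) = 1/(4835043107/3803430312 + 180*6) = 1/(4835043107/3803430312 + 1080) = 1/(4112539780067/3803430312) = 3803430312/4112539780067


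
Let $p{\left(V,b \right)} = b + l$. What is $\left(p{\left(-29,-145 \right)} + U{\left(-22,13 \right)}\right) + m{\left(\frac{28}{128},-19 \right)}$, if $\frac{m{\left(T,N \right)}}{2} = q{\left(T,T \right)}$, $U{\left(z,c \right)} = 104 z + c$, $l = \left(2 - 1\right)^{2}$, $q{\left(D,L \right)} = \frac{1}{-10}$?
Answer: $- \frac{12096}{5} \approx -2419.2$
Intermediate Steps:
$q{\left(D,L \right)} = - \frac{1}{10}$
$l = 1$ ($l = 1^{2} = 1$)
$U{\left(z,c \right)} = c + 104 z$
$p{\left(V,b \right)} = 1 + b$ ($p{\left(V,b \right)} = b + 1 = 1 + b$)
$m{\left(T,N \right)} = - \frac{1}{5}$ ($m{\left(T,N \right)} = 2 \left(- \frac{1}{10}\right) = - \frac{1}{5}$)
$\left(p{\left(-29,-145 \right)} + U{\left(-22,13 \right)}\right) + m{\left(\frac{28}{128},-19 \right)} = \left(\left(1 - 145\right) + \left(13 + 104 \left(-22\right)\right)\right) - \frac{1}{5} = \left(-144 + \left(13 - 2288\right)\right) - \frac{1}{5} = \left(-144 - 2275\right) - \frac{1}{5} = -2419 - \frac{1}{5} = - \frac{12096}{5}$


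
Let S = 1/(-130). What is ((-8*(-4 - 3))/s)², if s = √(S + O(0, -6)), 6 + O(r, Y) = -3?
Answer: -407680/1171 ≈ -348.15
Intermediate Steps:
S = -1/130 ≈ -0.0076923
O(r, Y) = -9 (O(r, Y) = -6 - 3 = -9)
s = I*√152230/130 (s = √(-1/130 - 9) = √(-1171/130) = I*√152230/130 ≈ 3.0013*I)
((-8*(-4 - 3))/s)² = ((-8*(-4 - 3))/((I*√152230/130)))² = ((-8*(-7))*(-I*√152230/1171))² = (56*(-I*√152230/1171))² = (-56*I*√152230/1171)² = -407680/1171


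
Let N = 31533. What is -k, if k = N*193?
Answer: -6085869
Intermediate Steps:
k = 6085869 (k = 31533*193 = 6085869)
-k = -1*6085869 = -6085869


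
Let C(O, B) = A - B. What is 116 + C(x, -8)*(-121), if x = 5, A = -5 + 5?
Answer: -852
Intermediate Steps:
A = 0
C(O, B) = -B (C(O, B) = 0 - B = -B)
116 + C(x, -8)*(-121) = 116 - 1*(-8)*(-121) = 116 + 8*(-121) = 116 - 968 = -852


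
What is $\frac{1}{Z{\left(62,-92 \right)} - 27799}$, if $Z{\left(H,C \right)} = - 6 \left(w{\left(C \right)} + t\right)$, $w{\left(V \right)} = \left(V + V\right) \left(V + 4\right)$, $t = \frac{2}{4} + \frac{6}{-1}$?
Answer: $- \frac{1}{124918} \approx -8.0053 \cdot 10^{-6}$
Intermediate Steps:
$t = - \frac{11}{2}$ ($t = 2 \cdot \frac{1}{4} + 6 \left(-1\right) = \frac{1}{2} - 6 = - \frac{11}{2} \approx -5.5$)
$w{\left(V \right)} = 2 V \left(4 + V\right)$
$Z{\left(H,C \right)} = 33 - 12 C \left(4 + C\right)$ ($Z{\left(H,C \right)} = - 6 \left(2 C \left(4 + C\right) - \frac{11}{2}\right) = - 6 \left(- \frac{11}{2} + 2 C \left(4 + C\right)\right) = 33 - 12 C \left(4 + C\right)$)
$\frac{1}{Z{\left(62,-92 \right)} - 27799} = \frac{1}{\left(33 - - 1104 \left(4 - 92\right)\right) - 27799} = \frac{1}{\left(33 - \left(-1104\right) \left(-88\right)\right) + \left(-28353 + 554\right)} = \frac{1}{\left(33 - 97152\right) - 27799} = \frac{1}{-97119 - 27799} = \frac{1}{-124918} = - \frac{1}{124918}$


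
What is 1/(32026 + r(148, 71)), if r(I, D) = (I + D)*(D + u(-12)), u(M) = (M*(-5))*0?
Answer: 1/47575 ≈ 2.1019e-5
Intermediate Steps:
u(M) = 0 (u(M) = -5*M*0 = 0)
r(I, D) = D*(D + I) (r(I, D) = (I + D)*(D + 0) = (D + I)*D = D*(D + I))
1/(32026 + r(148, 71)) = 1/(32026 + 71*(71 + 148)) = 1/(32026 + 71*219) = 1/(32026 + 15549) = 1/47575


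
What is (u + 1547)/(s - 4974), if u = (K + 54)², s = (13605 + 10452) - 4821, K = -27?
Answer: 1138/7131 ≈ 0.15958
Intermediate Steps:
s = 19236 (s = 24057 - 4821 = 19236)
u = 729 (u = (-27 + 54)² = 27² = 729)
(u + 1547)/(s - 4974) = (729 + 1547)/(19236 - 4974) = 2276/14262 = 2276*(1/14262) = 1138/7131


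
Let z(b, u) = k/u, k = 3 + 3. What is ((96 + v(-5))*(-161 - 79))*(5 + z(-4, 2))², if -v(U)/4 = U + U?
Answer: -2088960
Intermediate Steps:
v(U) = -8*U (v(U) = -4*(U + U) = -8*U)
k = 6
z(b, u) = 6/u
((96 + v(-5))*(-161 - 79))*(5 + z(-4, 2))² = ((96 - 8*(-5))*(-161 - 79))*(5 + 6/2)² = ((96 + 40)*(-240))*(5 + 6*(½))² = (136*(-240))*(5 + 3)² = -32640*8² = -32640*64 = -2088960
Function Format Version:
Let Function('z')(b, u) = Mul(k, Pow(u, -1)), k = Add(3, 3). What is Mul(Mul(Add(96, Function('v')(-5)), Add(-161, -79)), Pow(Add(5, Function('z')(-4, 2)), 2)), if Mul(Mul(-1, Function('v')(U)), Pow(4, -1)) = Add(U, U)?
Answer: -2088960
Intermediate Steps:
Function('v')(U) = Mul(-8, U) (Function('v')(U) = Mul(-4, Add(U, U)) = Mul(-4, Mul(2, U)) = Mul(-8, U))
k = 6
Function('z')(b, u) = Mul(6, Pow(u, -1))
Mul(Mul(Add(96, Function('v')(-5)), Add(-161, -79)), Pow(Add(5, Function('z')(-4, 2)), 2)) = Mul(Mul(Add(96, Mul(-8, -5)), Add(-161, -79)), Pow(Add(5, Mul(6, Pow(2, -1))), 2)) = Mul(Mul(Add(96, 40), -240), Pow(Add(5, Mul(6, Rational(1, 2))), 2)) = Mul(Mul(136, -240), Pow(Add(5, 3), 2)) = Mul(-32640, Pow(8, 2)) = Mul(-32640, 64) = -2088960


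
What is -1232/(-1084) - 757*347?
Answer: -71185701/271 ≈ -2.6268e+5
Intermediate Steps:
-1232/(-1084) - 757*347 = -1232*(-1/1084) - 262679 = 308/271 - 262679 = -71185701/271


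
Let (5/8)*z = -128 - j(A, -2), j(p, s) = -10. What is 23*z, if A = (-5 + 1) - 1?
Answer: -21712/5 ≈ -4342.4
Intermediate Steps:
A = -5 (A = -4 - 1 = -5)
z = -944/5 (z = 8*(-128 - 1*(-10))/5 = 8*(-128 + 10)/5 = (8/5)*(-118) = -944/5 ≈ -188.80)
23*z = 23*(-944/5) = -21712/5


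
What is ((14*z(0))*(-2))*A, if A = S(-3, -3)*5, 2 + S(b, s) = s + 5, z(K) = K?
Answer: 0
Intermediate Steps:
S(b, s) = 3 + s (S(b, s) = -2 + (s + 5) = -2 + (5 + s) = 3 + s)
A = 0 (A = (3 - 3)*5 = 0*5 = 0)
((14*z(0))*(-2))*A = ((14*0)*(-2))*0 = (0*(-2))*0 = 0*0 = 0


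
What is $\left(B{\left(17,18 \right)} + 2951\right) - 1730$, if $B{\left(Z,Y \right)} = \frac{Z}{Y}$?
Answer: $\frac{21995}{18} \approx 1221.9$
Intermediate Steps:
$\left(B{\left(17,18 \right)} + 2951\right) - 1730 = \left(\frac{17}{18} + 2951\right) - 1730 = \frac{53135}{18} - 1730 = \frac{21995}{18}$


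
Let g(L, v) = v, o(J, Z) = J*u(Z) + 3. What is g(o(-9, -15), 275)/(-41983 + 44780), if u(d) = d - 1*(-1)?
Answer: 275/2797 ≈ 0.098320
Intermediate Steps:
u(d) = 1 + d (u(d) = d + 1 = 1 + d)
o(J, Z) = 3 + J*(1 + Z) (o(J, Z) = J*(1 + Z) + 3 = 3 + J*(1 + Z))
g(o(-9, -15), 275)/(-41983 + 44780) = 275/(-41983 + 44780) = 275/2797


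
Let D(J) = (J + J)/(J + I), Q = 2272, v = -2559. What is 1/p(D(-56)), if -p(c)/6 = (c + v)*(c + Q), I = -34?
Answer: 675/23548334608 ≈ 2.8664e-8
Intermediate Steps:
D(J) = 2*J/(-34 + J) (D(J) = (J + J)/(J - 34) = (2*J)/(-34 + J) = 2*J/(-34 + J))
p(c) = -6*(-2559 + c)*(2272 + c) (p(c) = -6*(c - 2559)*(c + 2272) = -6*(-2559 + c)*(2272 + c))
1/p(D(-56)) = 1/(34884288 - 6*12544/(-34 - 56)² + 1722*(2*(-56)/(-34 - 56))) = 1/(34884288 - 6*(2*(-56)/(-90))² + 1722*(2*(-56)/(-90))) = 1/(34884288 - 6*(2*(-56)*(-1/90))² + 1722*(2*(-56)*(-1/90))) = 1/(34884288 - 6*(56/45)² + 1722*(56/45)) = 1/(34884288 - 6*3136/2025 + 32144/15) = 1/(34884288 - 6272/675 + 32144/15) = 1/(23548334608/675) = 675/23548334608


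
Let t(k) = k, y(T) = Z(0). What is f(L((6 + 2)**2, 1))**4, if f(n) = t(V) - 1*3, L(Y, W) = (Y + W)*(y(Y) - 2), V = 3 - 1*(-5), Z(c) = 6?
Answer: 625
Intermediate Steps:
y(T) = 6
V = 8 (V = 3 + 5 = 8)
L(Y, W) = 4*W + 4*Y (L(Y, W) = (Y + W)*(6 - 2) = (W + Y)*4 = 4*W + 4*Y)
f(n) = 5 (f(n) = 8 - 1*3 = 8 - 3 = 5)
f(L((6 + 2)**2, 1))**4 = 5**4 = 625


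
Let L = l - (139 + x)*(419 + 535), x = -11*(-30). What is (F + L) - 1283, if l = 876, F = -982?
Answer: -448815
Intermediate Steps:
x = 330
L = -446550 (L = 876 - (139 + 330)*(419 + 535) = 876 - 469*954 = 876 - 1*447426 = 876 - 447426 = -446550)
(F + L) - 1283 = (-982 - 446550) - 1283 = -447532 - 1283 = -448815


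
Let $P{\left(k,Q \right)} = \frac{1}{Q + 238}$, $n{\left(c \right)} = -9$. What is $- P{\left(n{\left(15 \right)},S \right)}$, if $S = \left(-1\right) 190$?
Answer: $- \frac{1}{48} \approx -0.020833$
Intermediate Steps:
$S = -190$
$P{\left(k,Q \right)} = \frac{1}{238 + Q}$
$- P{\left(n{\left(15 \right)},S \right)} = - \frac{1}{238 - 190} = - \frac{1}{48}$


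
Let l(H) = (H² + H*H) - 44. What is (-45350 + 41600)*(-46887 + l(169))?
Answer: -38216250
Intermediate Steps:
l(H) = -44 + 2*H² (l(H) = (H² + H²) - 44 = 2*H² - 44 = -44 + 2*H²)
(-45350 + 41600)*(-46887 + l(169)) = (-45350 + 41600)*(-46887 + (-44 + 2*169²)) = -3750*(-46887 + (-44 + 2*28561)) = -3750*(-46887 + (-44 + 57122)) = -3750*(-46887 + 57078) = -3750*10191 = -38216250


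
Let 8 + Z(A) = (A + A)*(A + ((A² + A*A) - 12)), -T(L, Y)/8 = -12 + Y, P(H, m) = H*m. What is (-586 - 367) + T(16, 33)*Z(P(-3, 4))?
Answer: 1064839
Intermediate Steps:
T(L, Y) = 96 - 8*Y (T(L, Y) = -8*(-12 + Y) = 96 - 8*Y)
Z(A) = -8 + 2*A*(-12 + A + 2*A²) (Z(A) = -8 + (A + A)*(A + ((A² + A*A) - 12)) = -8 + (2*A)*(A + ((A² + A²) - 12)) = -8 + (2*A)*(A + (2*A² - 12)) = -8 + (2*A)*(A + (-12 + 2*A²)) = -8 + (2*A)*(-12 + A + 2*A²) = -8 + 2*A*(-12 + A + 2*A²))
(-586 - 367) + T(16, 33)*Z(P(-3, 4)) = (-586 - 367) + (96 - 8*33)*(-8 - (-72)*4 + 2*(-3*4)² + 4*(-3*4)³) = -953 + (96 - 264)*(-8 - 24*(-12) + 2*(-12)² + 4*(-12)³) = -953 - 168*(-8 + 288 + 2*144 + 4*(-1728)) = -953 - 168*(-8 + 288 + 288 - 6912) = -953 - 168*(-6344) = -953 + 1065792 = 1064839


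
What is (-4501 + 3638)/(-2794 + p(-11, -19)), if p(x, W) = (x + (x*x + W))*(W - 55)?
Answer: 863/9528 ≈ 0.090575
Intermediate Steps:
p(x, W) = (-55 + W)*(W + x + x**2) (p(x, W) = (x + (x**2 + W))*(-55 + W) = (x + (W + x**2))*(-55 + W) = (W + x + x**2)*(-55 + W) = (-55 + W)*(W + x + x**2))
(-4501 + 3638)/(-2794 + p(-11, -19)) = (-4501 + 3638)/(-2794 + ((-19)**2 - 55*(-19) - 55*(-11) - 55*(-11)**2 - 19*(-11) - 19*(-11)**2)) = -863/(-2794 + (361 + 1045 + 605 - 55*121 + 209 - 19*121)) = -863/(-2794 + (361 + 1045 + 605 - 6655 + 209 - 2299)) = -863/(-2794 - 6734) = -863/(-9528) = -863*(-1/9528) = 863/9528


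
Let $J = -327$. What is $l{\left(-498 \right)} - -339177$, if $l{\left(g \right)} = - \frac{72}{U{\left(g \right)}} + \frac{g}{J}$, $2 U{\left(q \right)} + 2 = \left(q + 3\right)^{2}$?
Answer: $\frac{9058612759861}{26707507} \approx 3.3918 \cdot 10^{5}$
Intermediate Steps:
$U{\left(q \right)} = -1 + \frac{\left(3 + q\right)^{2}}{2}$ ($U{\left(q \right)} = -1 + \frac{\left(q + 3\right)^{2}}{2} = -1 + \frac{\left(3 + q\right)^{2}}{2}$)
$l{\left(g \right)} = - \frac{72}{-1 + \frac{\left(3 + g\right)^{2}}{2}} - \frac{g}{327}$ ($l{\left(g \right)} = - \frac{72}{-1 + \frac{\left(3 + g\right)^{2}}{2}} + \frac{g}{-327} = - \frac{72}{-1 + \frac{\left(3 + g\right)^{2}}{2}} + g \left(- \frac{1}{327}\right) = - \frac{72}{-1 + \frac{\left(3 + g\right)^{2}}{2}} - \frac{g}{327}$)
$l{\left(-498 \right)} - -339177 = \frac{-47088 - - 498 \left(-2 + \left(3 - 498\right)^{2}\right)}{327 \left(-2 + \left(3 - 498\right)^{2}\right)} - -339177 = \frac{-47088 - - 498 \left(-2 + \left(-495\right)^{2}\right)}{327 \left(-2 + \left(-495\right)^{2}\right)} + 339177 = \frac{-47088 - - 498 \left(-2 + 245025\right)}{327 \left(-2 + 245025\right)} + 339177 = \frac{-47088 - \left(-498\right) 245023}{327 \cdot 245023} + 339177 = \frac{1}{327} \cdot \frac{1}{245023} \left(-47088 + 122021454\right) + 339177 = \frac{1}{327} \cdot \frac{1}{245023} \cdot 121974366 + 339177 = \frac{40658122}{26707507} + 339177 = \frac{9058612759861}{26707507}$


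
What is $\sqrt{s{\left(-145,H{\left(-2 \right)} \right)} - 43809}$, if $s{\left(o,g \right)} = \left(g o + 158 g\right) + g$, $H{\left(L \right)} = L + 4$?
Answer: $i \sqrt{43781} \approx 209.24 i$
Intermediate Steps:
$H{\left(L \right)} = 4 + L$
$s{\left(o,g \right)} = 159 g + g o$ ($s{\left(o,g \right)} = \left(158 g + g o\right) + g = 159 g + g o$)
$\sqrt{s{\left(-145,H{\left(-2 \right)} \right)} - 43809} = \sqrt{\left(4 - 2\right) \left(159 - 145\right) - 43809} = \sqrt{2 \cdot 14 - 43809} = \sqrt{28 - 43809} = \sqrt{-43781} = i \sqrt{43781}$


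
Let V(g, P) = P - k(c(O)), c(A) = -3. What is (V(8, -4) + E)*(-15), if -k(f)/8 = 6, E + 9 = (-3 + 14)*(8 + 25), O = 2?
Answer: -5970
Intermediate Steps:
E = 354 (E = -9 + (-3 + 14)*(8 + 25) = -9 + 11*33 = -9 + 363 = 354)
k(f) = -48 (k(f) = -8*6 = -48)
V(g, P) = 48 + P (V(g, P) = P - 1*(-48) = P + 48 = 48 + P)
(V(8, -4) + E)*(-15) = ((48 - 4) + 354)*(-15) = (44 + 354)*(-15) = 398*(-15) = -5970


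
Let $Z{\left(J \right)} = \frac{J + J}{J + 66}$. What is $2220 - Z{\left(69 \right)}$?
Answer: $\frac{99854}{45} \approx 2219.0$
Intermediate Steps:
$Z{\left(J \right)} = \frac{2 J}{66 + J}$
$2220 - Z{\left(69 \right)} = 2220 - 2 \cdot 69 \frac{1}{66 + 69} = 2220 - 2 \cdot 69 \cdot \frac{1}{135} = 2220 - \frac{46}{45} = \frac{99854}{45}$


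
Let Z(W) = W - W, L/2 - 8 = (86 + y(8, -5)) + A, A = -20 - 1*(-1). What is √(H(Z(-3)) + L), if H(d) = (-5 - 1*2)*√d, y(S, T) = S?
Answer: √166 ≈ 12.884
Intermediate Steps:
A = -19 (A = -20 + 1 = -19)
L = 166 (L = 16 + 2*((86 + 8) - 19) = 16 + 2*(94 - 19) = 16 + 2*75 = 16 + 150 = 166)
Z(W) = 0
H(d) = -7*√d (H(d) = (-5 - 2)*√d = -7*√d)
√(H(Z(-3)) + L) = √(-7*√0 + 166) = √(-7*0 + 166) = √(0 + 166) = √166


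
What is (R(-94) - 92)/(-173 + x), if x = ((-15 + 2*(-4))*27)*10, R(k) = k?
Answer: 186/6383 ≈ 0.029140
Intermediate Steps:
x = -6210 (x = ((-15 - 8)*27)*10 = -23*27*10 = -621*10 = -6210)
(R(-94) - 92)/(-173 + x) = (-94 - 92)/(-173 - 6210) = -186/(-6383) = -186*(-1/6383) = 186/6383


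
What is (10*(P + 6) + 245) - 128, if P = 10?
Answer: 277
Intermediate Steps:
(10*(P + 6) + 245) - 128 = (10*(10 + 6) + 245) - 128 = (10*16 + 245) - 128 = (160 + 245) - 128 = 405 - 128 = 277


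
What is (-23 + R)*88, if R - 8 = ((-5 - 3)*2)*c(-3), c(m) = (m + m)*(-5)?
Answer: -43560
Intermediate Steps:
c(m) = -10*m (c(m) = (2*m)*(-5) = -10*m)
R = -472 (R = 8 + ((-5 - 3)*2)*(-10*(-3)) = 8 - 8*2*30 = 8 - 16*30 = 8 - 480 = -472)
(-23 + R)*88 = (-23 - 472)*88 = -495*88 = -43560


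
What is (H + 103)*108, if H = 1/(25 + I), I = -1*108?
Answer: 923184/83 ≈ 11123.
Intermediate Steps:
I = -108
H = -1/83 (H = 1/(25 - 108) = 1/(-83) = -1/83 ≈ -0.012048)
(H + 103)*108 = (-1/83 + 103)*108 = (8548/83)*108 = 923184/83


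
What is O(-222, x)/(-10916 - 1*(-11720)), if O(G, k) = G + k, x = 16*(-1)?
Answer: -119/402 ≈ -0.29602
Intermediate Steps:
x = -16
O(-222, x)/(-10916 - 1*(-11720)) = (-222 - 16)/(-10916 - 1*(-11720)) = -238/(-10916 + 11720) = -238/804 = -238*1/804 = -119/402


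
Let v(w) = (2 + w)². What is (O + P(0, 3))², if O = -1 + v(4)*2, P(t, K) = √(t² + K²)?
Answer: 5476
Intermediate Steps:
P(t, K) = √(K² + t²)
O = 71 (O = -1 + (2 + 4)²*2 = -1 + 6²*2 = -1 + 36*2 = -1 + 72 = 71)
(O + P(0, 3))² = (71 + √(3² + 0²))² = (71 + √(9 + 0))² = (71 + √9)² = (71 + 3)² = 74² = 5476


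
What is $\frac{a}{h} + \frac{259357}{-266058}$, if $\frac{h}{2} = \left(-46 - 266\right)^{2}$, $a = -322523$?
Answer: $- \frac{582493675}{221360256} \approx -2.6314$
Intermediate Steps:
$h = 194688$ ($h = 2 \left(-46 - 266\right)^{2} = 2 \left(-312\right)^{2} = 2 \cdot 97344 = 194688$)
$\frac{a}{h} + \frac{259357}{-266058} = - \frac{322523}{194688} + \frac{259357}{-266058} = \left(-322523\right) \frac{1}{194688} + 259357 \left(- \frac{1}{266058}\right) = - \frac{322523}{194688} - \frac{259357}{266058} = - \frac{582493675}{221360256}$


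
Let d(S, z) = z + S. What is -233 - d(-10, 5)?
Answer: -228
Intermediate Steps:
d(S, z) = S + z
-233 - d(-10, 5) = -233 - (-10 + 5) = -233 - 1*(-5) = -233 + 5 = -228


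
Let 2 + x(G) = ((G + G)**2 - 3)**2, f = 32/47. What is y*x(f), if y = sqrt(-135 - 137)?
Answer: -13413604*I*sqrt(17)/4879681 ≈ -11.334*I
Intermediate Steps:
f = 32/47 (f = 32*(1/47) = 32/47 ≈ 0.68085)
y = 4*I*sqrt(17) (y = sqrt(-272) = 4*I*sqrt(17) ≈ 16.492*I)
x(G) = -2 + (-3 + 4*G**2)**2 (x(G) = -2 + ((G + G)**2 - 3)**2 = -2 + ((2*G)**2 - 3)**2 = -2 + (4*G**2 - 3)**2 = -2 + (-3 + 4*G**2)**2)
y*x(f) = (4*I*sqrt(17))*(-2 + (-3 + 4*(32/47)**2)**2) = (4*I*sqrt(17))*(-2 + (-3 + 4*(1024/2209))**2) = (4*I*sqrt(17))*(-2 + (-3 + 4096/2209)**2) = (4*I*sqrt(17))*(-2 + (-2531/2209)**2) = (4*I*sqrt(17))*(-2 + 6405961/4879681) = (4*I*sqrt(17))*(-3353401/4879681) = -13413604*I*sqrt(17)/4879681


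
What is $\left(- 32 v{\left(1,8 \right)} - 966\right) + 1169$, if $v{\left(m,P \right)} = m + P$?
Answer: $-85$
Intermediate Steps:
$v{\left(m,P \right)} = P + m$
$\left(- 32 v{\left(1,8 \right)} - 966\right) + 1169 = \left(- 32 \left(8 + 1\right) - 966\right) + 1169 = \left(\left(-32\right) 9 - 966\right) + 1169 = \left(-288 - 966\right) + 1169 = -1254 + 1169 = -85$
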